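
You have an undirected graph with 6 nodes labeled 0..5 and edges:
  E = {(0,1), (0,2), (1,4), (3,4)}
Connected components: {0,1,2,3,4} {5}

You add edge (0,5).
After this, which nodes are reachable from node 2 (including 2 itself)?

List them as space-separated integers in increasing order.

Before: nodes reachable from 2: {0,1,2,3,4}
Adding (0,5): merges 2's component with another. Reachability grows.
After: nodes reachable from 2: {0,1,2,3,4,5}

Answer: 0 1 2 3 4 5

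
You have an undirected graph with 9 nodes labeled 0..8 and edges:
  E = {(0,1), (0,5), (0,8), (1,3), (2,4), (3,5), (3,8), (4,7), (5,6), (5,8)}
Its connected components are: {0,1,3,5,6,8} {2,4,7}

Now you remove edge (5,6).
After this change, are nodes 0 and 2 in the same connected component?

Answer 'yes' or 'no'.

Initial components: {0,1,3,5,6,8} {2,4,7}
Removing edge (5,6): it was a bridge — component count 2 -> 3.
New components: {0,1,3,5,8} {2,4,7} {6}
Are 0 and 2 in the same component? no

Answer: no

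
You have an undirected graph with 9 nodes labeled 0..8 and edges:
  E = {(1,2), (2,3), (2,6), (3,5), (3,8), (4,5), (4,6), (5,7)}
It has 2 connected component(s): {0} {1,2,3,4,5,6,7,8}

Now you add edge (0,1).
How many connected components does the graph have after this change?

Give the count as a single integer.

Initial component count: 2
Add (0,1): merges two components. Count decreases: 2 -> 1.
New component count: 1

Answer: 1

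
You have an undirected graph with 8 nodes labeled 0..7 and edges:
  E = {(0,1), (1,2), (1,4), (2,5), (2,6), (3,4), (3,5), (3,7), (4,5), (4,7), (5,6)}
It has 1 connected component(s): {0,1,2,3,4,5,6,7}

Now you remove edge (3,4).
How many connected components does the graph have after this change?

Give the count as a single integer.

Initial component count: 1
Remove (3,4): not a bridge. Count unchanged: 1.
  After removal, components: {0,1,2,3,4,5,6,7}
New component count: 1

Answer: 1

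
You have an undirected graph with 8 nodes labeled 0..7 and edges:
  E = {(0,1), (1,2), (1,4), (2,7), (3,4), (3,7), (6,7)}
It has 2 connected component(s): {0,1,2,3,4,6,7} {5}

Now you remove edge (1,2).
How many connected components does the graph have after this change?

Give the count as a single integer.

Answer: 2

Derivation:
Initial component count: 2
Remove (1,2): not a bridge. Count unchanged: 2.
  After removal, components: {0,1,2,3,4,6,7} {5}
New component count: 2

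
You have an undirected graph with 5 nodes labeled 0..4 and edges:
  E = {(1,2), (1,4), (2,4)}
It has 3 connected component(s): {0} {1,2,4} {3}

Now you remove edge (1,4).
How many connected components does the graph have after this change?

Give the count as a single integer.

Answer: 3

Derivation:
Initial component count: 3
Remove (1,4): not a bridge. Count unchanged: 3.
  After removal, components: {0} {1,2,4} {3}
New component count: 3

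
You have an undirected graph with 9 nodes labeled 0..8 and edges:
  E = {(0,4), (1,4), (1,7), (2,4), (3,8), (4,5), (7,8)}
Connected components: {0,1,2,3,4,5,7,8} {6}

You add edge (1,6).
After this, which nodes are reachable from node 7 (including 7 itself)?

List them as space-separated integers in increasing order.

Before: nodes reachable from 7: {0,1,2,3,4,5,7,8}
Adding (1,6): merges 7's component with another. Reachability grows.
After: nodes reachable from 7: {0,1,2,3,4,5,6,7,8}

Answer: 0 1 2 3 4 5 6 7 8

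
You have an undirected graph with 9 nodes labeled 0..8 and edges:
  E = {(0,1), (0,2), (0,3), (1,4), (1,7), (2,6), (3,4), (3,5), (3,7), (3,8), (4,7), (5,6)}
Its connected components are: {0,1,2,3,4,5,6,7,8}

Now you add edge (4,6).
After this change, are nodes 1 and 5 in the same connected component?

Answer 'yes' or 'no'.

Answer: yes

Derivation:
Initial components: {0,1,2,3,4,5,6,7,8}
Adding edge (4,6): both already in same component {0,1,2,3,4,5,6,7,8}. No change.
New components: {0,1,2,3,4,5,6,7,8}
Are 1 and 5 in the same component? yes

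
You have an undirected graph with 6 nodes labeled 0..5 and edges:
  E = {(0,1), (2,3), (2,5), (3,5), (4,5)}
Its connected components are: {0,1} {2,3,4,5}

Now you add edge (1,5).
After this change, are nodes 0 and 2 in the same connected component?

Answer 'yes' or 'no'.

Answer: yes

Derivation:
Initial components: {0,1} {2,3,4,5}
Adding edge (1,5): merges {0,1} and {2,3,4,5}.
New components: {0,1,2,3,4,5}
Are 0 and 2 in the same component? yes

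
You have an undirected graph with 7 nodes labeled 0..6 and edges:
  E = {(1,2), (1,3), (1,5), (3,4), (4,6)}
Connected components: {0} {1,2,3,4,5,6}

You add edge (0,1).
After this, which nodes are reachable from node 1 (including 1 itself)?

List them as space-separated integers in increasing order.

Before: nodes reachable from 1: {1,2,3,4,5,6}
Adding (0,1): merges 1's component with another. Reachability grows.
After: nodes reachable from 1: {0,1,2,3,4,5,6}

Answer: 0 1 2 3 4 5 6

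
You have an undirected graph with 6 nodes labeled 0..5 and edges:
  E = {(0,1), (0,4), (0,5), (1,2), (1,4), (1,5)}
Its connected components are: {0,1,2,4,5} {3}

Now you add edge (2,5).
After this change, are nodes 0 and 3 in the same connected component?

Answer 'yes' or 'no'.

Answer: no

Derivation:
Initial components: {0,1,2,4,5} {3}
Adding edge (2,5): both already in same component {0,1,2,4,5}. No change.
New components: {0,1,2,4,5} {3}
Are 0 and 3 in the same component? no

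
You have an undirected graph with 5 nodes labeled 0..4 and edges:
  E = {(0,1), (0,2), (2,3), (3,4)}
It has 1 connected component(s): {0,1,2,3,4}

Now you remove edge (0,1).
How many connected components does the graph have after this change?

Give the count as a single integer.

Initial component count: 1
Remove (0,1): it was a bridge. Count increases: 1 -> 2.
  After removal, components: {0,2,3,4} {1}
New component count: 2

Answer: 2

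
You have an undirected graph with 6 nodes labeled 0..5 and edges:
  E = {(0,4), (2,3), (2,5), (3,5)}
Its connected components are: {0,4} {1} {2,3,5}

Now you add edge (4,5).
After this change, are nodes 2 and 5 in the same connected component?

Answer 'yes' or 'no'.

Initial components: {0,4} {1} {2,3,5}
Adding edge (4,5): merges {0,4} and {2,3,5}.
New components: {0,2,3,4,5} {1}
Are 2 and 5 in the same component? yes

Answer: yes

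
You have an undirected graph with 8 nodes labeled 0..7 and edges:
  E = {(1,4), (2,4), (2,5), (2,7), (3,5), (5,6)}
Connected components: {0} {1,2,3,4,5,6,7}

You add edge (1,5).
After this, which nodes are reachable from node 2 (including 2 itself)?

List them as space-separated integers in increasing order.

Answer: 1 2 3 4 5 6 7

Derivation:
Before: nodes reachable from 2: {1,2,3,4,5,6,7}
Adding (1,5): both endpoints already in same component. Reachability from 2 unchanged.
After: nodes reachable from 2: {1,2,3,4,5,6,7}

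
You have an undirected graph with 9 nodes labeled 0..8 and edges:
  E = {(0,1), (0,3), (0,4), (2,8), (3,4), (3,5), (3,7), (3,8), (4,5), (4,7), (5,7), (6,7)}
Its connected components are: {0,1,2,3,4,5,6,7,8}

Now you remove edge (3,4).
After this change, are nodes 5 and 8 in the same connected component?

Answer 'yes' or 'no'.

Answer: yes

Derivation:
Initial components: {0,1,2,3,4,5,6,7,8}
Removing edge (3,4): not a bridge — component count unchanged at 1.
New components: {0,1,2,3,4,5,6,7,8}
Are 5 and 8 in the same component? yes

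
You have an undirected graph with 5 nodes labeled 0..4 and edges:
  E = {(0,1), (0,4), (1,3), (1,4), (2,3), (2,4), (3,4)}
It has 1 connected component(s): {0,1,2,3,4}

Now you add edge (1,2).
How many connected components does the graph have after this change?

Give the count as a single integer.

Answer: 1

Derivation:
Initial component count: 1
Add (1,2): endpoints already in same component. Count unchanged: 1.
New component count: 1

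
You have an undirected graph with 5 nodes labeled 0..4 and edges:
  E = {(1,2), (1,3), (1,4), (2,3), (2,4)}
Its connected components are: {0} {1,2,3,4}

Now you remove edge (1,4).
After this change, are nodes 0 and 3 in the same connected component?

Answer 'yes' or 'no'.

Initial components: {0} {1,2,3,4}
Removing edge (1,4): not a bridge — component count unchanged at 2.
New components: {0} {1,2,3,4}
Are 0 and 3 in the same component? no

Answer: no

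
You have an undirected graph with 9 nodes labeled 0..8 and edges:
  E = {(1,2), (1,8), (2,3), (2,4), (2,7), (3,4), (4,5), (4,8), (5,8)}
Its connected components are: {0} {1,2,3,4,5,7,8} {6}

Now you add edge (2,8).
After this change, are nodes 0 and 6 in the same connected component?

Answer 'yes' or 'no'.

Initial components: {0} {1,2,3,4,5,7,8} {6}
Adding edge (2,8): both already in same component {1,2,3,4,5,7,8}. No change.
New components: {0} {1,2,3,4,5,7,8} {6}
Are 0 and 6 in the same component? no

Answer: no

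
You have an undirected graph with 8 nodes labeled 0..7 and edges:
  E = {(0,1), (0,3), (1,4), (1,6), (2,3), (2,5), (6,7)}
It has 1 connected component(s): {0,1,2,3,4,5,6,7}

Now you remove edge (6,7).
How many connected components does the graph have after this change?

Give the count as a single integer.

Answer: 2

Derivation:
Initial component count: 1
Remove (6,7): it was a bridge. Count increases: 1 -> 2.
  After removal, components: {0,1,2,3,4,5,6} {7}
New component count: 2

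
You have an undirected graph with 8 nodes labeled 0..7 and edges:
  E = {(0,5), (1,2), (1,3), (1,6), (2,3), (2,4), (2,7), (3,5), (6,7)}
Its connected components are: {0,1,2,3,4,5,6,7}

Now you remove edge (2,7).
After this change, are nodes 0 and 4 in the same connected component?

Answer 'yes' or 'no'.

Initial components: {0,1,2,3,4,5,6,7}
Removing edge (2,7): not a bridge — component count unchanged at 1.
New components: {0,1,2,3,4,5,6,7}
Are 0 and 4 in the same component? yes

Answer: yes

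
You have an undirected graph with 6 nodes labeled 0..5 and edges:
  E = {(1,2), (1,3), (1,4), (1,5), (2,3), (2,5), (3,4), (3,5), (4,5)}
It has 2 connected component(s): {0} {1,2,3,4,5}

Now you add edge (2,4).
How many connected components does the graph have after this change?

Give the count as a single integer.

Initial component count: 2
Add (2,4): endpoints already in same component. Count unchanged: 2.
New component count: 2

Answer: 2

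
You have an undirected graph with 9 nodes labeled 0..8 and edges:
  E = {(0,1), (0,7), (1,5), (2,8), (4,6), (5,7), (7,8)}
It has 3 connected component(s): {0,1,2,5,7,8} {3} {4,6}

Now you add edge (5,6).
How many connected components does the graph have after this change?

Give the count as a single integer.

Initial component count: 3
Add (5,6): merges two components. Count decreases: 3 -> 2.
New component count: 2

Answer: 2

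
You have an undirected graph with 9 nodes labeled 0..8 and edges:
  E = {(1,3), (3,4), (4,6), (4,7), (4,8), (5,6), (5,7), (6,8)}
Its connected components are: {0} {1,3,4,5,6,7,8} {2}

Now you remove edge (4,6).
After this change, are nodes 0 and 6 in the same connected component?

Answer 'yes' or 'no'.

Answer: no

Derivation:
Initial components: {0} {1,3,4,5,6,7,8} {2}
Removing edge (4,6): not a bridge — component count unchanged at 3.
New components: {0} {1,3,4,5,6,7,8} {2}
Are 0 and 6 in the same component? no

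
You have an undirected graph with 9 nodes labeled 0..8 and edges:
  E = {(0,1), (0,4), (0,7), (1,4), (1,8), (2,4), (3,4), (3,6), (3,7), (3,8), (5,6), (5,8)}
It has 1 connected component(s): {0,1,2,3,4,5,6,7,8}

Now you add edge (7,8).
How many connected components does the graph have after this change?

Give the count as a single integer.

Answer: 1

Derivation:
Initial component count: 1
Add (7,8): endpoints already in same component. Count unchanged: 1.
New component count: 1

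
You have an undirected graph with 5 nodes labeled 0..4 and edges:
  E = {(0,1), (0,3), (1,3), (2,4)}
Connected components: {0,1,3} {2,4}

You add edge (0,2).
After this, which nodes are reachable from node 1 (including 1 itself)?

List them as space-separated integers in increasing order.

Answer: 0 1 2 3 4

Derivation:
Before: nodes reachable from 1: {0,1,3}
Adding (0,2): merges 1's component with another. Reachability grows.
After: nodes reachable from 1: {0,1,2,3,4}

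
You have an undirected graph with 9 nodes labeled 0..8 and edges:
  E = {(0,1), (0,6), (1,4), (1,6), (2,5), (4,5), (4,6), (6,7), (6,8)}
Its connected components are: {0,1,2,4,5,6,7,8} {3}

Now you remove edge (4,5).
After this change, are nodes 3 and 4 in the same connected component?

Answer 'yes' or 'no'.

Initial components: {0,1,2,4,5,6,7,8} {3}
Removing edge (4,5): it was a bridge — component count 2 -> 3.
New components: {0,1,4,6,7,8} {2,5} {3}
Are 3 and 4 in the same component? no

Answer: no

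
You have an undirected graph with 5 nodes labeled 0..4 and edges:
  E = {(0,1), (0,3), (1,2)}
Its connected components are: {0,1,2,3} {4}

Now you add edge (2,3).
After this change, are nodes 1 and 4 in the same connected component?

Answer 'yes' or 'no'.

Initial components: {0,1,2,3} {4}
Adding edge (2,3): both already in same component {0,1,2,3}. No change.
New components: {0,1,2,3} {4}
Are 1 and 4 in the same component? no

Answer: no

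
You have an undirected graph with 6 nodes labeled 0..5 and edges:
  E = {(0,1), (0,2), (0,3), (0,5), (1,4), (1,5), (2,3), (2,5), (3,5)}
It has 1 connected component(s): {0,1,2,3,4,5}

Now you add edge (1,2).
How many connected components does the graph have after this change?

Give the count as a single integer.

Initial component count: 1
Add (1,2): endpoints already in same component. Count unchanged: 1.
New component count: 1

Answer: 1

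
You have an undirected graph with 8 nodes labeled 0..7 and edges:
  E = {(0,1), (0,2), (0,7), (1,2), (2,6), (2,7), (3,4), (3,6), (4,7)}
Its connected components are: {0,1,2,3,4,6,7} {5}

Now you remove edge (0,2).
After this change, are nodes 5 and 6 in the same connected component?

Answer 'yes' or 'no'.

Answer: no

Derivation:
Initial components: {0,1,2,3,4,6,7} {5}
Removing edge (0,2): not a bridge — component count unchanged at 2.
New components: {0,1,2,3,4,6,7} {5}
Are 5 and 6 in the same component? no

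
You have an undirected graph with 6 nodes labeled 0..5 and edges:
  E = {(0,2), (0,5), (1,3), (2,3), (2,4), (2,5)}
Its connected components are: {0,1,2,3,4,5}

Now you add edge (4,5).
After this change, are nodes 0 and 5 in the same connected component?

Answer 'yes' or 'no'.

Answer: yes

Derivation:
Initial components: {0,1,2,3,4,5}
Adding edge (4,5): both already in same component {0,1,2,3,4,5}. No change.
New components: {0,1,2,3,4,5}
Are 0 and 5 in the same component? yes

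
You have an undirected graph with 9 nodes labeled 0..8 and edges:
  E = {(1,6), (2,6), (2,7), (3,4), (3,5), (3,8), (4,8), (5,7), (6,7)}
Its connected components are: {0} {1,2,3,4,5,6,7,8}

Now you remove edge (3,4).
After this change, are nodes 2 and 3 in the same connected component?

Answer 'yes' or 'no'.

Initial components: {0} {1,2,3,4,5,6,7,8}
Removing edge (3,4): not a bridge — component count unchanged at 2.
New components: {0} {1,2,3,4,5,6,7,8}
Are 2 and 3 in the same component? yes

Answer: yes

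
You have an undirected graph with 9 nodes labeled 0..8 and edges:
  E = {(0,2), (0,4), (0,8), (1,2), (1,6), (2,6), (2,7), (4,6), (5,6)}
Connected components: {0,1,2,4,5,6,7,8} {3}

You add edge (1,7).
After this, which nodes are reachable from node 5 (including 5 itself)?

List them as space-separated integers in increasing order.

Before: nodes reachable from 5: {0,1,2,4,5,6,7,8}
Adding (1,7): both endpoints already in same component. Reachability from 5 unchanged.
After: nodes reachable from 5: {0,1,2,4,5,6,7,8}

Answer: 0 1 2 4 5 6 7 8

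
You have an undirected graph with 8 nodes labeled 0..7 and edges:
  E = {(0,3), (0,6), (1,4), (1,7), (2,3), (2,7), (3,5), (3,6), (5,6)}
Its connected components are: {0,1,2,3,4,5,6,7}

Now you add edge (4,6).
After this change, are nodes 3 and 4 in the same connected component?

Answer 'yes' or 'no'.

Initial components: {0,1,2,3,4,5,6,7}
Adding edge (4,6): both already in same component {0,1,2,3,4,5,6,7}. No change.
New components: {0,1,2,3,4,5,6,7}
Are 3 and 4 in the same component? yes

Answer: yes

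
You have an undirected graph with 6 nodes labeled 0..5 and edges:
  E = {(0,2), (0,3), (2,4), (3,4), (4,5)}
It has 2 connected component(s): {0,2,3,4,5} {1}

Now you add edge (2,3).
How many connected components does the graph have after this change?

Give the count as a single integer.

Initial component count: 2
Add (2,3): endpoints already in same component. Count unchanged: 2.
New component count: 2

Answer: 2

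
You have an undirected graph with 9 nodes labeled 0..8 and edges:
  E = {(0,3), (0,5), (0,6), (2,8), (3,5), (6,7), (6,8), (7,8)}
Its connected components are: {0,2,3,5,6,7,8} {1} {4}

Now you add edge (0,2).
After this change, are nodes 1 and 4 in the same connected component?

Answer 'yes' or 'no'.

Answer: no

Derivation:
Initial components: {0,2,3,5,6,7,8} {1} {4}
Adding edge (0,2): both already in same component {0,2,3,5,6,7,8}. No change.
New components: {0,2,3,5,6,7,8} {1} {4}
Are 1 and 4 in the same component? no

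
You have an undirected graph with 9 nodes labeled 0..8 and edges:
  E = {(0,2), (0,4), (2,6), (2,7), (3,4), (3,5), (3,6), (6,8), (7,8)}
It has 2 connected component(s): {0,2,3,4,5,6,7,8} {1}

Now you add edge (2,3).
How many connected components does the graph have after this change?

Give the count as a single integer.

Answer: 2

Derivation:
Initial component count: 2
Add (2,3): endpoints already in same component. Count unchanged: 2.
New component count: 2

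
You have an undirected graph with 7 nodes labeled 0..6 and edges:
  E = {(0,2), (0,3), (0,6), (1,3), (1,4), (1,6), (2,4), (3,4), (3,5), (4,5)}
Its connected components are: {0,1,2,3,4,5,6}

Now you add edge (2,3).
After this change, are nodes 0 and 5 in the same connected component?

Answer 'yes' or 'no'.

Initial components: {0,1,2,3,4,5,6}
Adding edge (2,3): both already in same component {0,1,2,3,4,5,6}. No change.
New components: {0,1,2,3,4,5,6}
Are 0 and 5 in the same component? yes

Answer: yes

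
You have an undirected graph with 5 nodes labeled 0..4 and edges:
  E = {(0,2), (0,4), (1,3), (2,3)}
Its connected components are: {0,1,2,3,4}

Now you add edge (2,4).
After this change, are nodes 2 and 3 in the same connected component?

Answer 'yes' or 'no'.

Initial components: {0,1,2,3,4}
Adding edge (2,4): both already in same component {0,1,2,3,4}. No change.
New components: {0,1,2,3,4}
Are 2 and 3 in the same component? yes

Answer: yes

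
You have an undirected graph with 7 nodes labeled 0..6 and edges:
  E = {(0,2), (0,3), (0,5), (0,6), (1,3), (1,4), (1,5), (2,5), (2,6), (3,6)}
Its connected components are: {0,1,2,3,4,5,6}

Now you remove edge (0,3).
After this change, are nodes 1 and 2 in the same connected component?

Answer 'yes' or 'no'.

Answer: yes

Derivation:
Initial components: {0,1,2,3,4,5,6}
Removing edge (0,3): not a bridge — component count unchanged at 1.
New components: {0,1,2,3,4,5,6}
Are 1 and 2 in the same component? yes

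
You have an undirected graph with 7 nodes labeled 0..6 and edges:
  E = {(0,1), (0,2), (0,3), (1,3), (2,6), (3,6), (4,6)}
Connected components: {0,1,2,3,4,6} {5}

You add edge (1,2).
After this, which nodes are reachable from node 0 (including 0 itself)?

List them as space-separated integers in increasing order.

Before: nodes reachable from 0: {0,1,2,3,4,6}
Adding (1,2): both endpoints already in same component. Reachability from 0 unchanged.
After: nodes reachable from 0: {0,1,2,3,4,6}

Answer: 0 1 2 3 4 6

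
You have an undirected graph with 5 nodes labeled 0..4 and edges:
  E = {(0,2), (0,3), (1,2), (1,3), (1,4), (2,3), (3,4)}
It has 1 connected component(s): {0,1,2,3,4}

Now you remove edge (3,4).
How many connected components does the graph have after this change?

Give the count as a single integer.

Answer: 1

Derivation:
Initial component count: 1
Remove (3,4): not a bridge. Count unchanged: 1.
  After removal, components: {0,1,2,3,4}
New component count: 1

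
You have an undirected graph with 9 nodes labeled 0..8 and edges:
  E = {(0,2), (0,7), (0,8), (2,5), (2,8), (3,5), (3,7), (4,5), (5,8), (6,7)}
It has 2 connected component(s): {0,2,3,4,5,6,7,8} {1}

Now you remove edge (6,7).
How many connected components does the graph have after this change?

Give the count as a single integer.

Initial component count: 2
Remove (6,7): it was a bridge. Count increases: 2 -> 3.
  After removal, components: {0,2,3,4,5,7,8} {1} {6}
New component count: 3

Answer: 3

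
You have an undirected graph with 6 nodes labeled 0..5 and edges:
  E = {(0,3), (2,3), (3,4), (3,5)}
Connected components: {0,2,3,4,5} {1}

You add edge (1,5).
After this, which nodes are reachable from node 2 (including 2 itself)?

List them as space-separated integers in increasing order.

Before: nodes reachable from 2: {0,2,3,4,5}
Adding (1,5): merges 2's component with another. Reachability grows.
After: nodes reachable from 2: {0,1,2,3,4,5}

Answer: 0 1 2 3 4 5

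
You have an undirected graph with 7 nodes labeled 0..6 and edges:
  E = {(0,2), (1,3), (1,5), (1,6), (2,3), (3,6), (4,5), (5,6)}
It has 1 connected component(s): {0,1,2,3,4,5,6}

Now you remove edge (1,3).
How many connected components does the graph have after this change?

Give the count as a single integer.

Initial component count: 1
Remove (1,3): not a bridge. Count unchanged: 1.
  After removal, components: {0,1,2,3,4,5,6}
New component count: 1

Answer: 1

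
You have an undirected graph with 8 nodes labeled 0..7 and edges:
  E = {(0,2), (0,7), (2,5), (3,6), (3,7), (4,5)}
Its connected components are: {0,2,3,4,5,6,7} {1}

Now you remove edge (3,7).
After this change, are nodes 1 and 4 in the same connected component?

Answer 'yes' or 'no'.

Answer: no

Derivation:
Initial components: {0,2,3,4,5,6,7} {1}
Removing edge (3,7): it was a bridge — component count 2 -> 3.
New components: {0,2,4,5,7} {1} {3,6}
Are 1 and 4 in the same component? no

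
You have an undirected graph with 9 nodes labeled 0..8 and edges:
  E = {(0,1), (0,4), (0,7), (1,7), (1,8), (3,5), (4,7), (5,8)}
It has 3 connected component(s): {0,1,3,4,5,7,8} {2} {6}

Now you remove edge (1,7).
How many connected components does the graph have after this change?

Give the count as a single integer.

Answer: 3

Derivation:
Initial component count: 3
Remove (1,7): not a bridge. Count unchanged: 3.
  After removal, components: {0,1,3,4,5,7,8} {2} {6}
New component count: 3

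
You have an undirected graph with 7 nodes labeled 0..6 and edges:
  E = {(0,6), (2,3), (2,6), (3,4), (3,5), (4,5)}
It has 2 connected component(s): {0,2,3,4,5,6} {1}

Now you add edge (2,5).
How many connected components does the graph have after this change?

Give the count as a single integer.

Initial component count: 2
Add (2,5): endpoints already in same component. Count unchanged: 2.
New component count: 2

Answer: 2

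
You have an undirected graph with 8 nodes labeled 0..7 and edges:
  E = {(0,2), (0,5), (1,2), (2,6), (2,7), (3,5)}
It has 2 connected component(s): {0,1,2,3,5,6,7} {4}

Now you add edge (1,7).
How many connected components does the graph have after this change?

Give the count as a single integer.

Initial component count: 2
Add (1,7): endpoints already in same component. Count unchanged: 2.
New component count: 2

Answer: 2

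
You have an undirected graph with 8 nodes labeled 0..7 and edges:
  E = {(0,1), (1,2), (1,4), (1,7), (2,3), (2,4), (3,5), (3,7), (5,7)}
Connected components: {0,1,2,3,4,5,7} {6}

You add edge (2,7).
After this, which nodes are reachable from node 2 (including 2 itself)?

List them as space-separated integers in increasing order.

Before: nodes reachable from 2: {0,1,2,3,4,5,7}
Adding (2,7): both endpoints already in same component. Reachability from 2 unchanged.
After: nodes reachable from 2: {0,1,2,3,4,5,7}

Answer: 0 1 2 3 4 5 7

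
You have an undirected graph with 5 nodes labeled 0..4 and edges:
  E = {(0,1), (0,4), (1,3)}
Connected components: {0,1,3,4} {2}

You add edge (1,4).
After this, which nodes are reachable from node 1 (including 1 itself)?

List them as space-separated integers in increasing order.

Answer: 0 1 3 4

Derivation:
Before: nodes reachable from 1: {0,1,3,4}
Adding (1,4): both endpoints already in same component. Reachability from 1 unchanged.
After: nodes reachable from 1: {0,1,3,4}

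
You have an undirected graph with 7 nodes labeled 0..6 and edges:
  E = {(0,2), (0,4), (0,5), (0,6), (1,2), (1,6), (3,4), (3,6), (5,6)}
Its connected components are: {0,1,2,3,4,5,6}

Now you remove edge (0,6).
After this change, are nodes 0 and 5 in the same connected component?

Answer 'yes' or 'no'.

Initial components: {0,1,2,3,4,5,6}
Removing edge (0,6): not a bridge — component count unchanged at 1.
New components: {0,1,2,3,4,5,6}
Are 0 and 5 in the same component? yes

Answer: yes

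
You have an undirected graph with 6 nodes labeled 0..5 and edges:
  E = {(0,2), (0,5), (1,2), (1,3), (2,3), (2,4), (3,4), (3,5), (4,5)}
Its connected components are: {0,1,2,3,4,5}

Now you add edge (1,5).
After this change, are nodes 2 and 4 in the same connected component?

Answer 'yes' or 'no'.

Initial components: {0,1,2,3,4,5}
Adding edge (1,5): both already in same component {0,1,2,3,4,5}. No change.
New components: {0,1,2,3,4,5}
Are 2 and 4 in the same component? yes

Answer: yes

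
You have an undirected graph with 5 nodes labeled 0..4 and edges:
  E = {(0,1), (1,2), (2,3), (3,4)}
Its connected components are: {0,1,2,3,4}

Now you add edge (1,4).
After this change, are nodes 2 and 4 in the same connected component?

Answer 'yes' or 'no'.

Answer: yes

Derivation:
Initial components: {0,1,2,3,4}
Adding edge (1,4): both already in same component {0,1,2,3,4}. No change.
New components: {0,1,2,3,4}
Are 2 and 4 in the same component? yes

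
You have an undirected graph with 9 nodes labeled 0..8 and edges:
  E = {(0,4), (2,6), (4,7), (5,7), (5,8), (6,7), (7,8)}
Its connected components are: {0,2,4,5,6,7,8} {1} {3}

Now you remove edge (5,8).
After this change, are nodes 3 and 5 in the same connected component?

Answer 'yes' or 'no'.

Answer: no

Derivation:
Initial components: {0,2,4,5,6,7,8} {1} {3}
Removing edge (5,8): not a bridge — component count unchanged at 3.
New components: {0,2,4,5,6,7,8} {1} {3}
Are 3 and 5 in the same component? no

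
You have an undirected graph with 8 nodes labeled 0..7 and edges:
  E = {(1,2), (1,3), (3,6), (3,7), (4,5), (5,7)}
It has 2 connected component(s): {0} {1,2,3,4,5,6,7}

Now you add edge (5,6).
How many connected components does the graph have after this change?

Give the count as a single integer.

Initial component count: 2
Add (5,6): endpoints already in same component. Count unchanged: 2.
New component count: 2

Answer: 2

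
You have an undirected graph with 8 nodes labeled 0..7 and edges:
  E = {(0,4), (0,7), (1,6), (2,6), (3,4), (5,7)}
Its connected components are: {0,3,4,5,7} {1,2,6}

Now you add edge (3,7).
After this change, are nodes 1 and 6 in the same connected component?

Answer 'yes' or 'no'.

Initial components: {0,3,4,5,7} {1,2,6}
Adding edge (3,7): both already in same component {0,3,4,5,7}. No change.
New components: {0,3,4,5,7} {1,2,6}
Are 1 and 6 in the same component? yes

Answer: yes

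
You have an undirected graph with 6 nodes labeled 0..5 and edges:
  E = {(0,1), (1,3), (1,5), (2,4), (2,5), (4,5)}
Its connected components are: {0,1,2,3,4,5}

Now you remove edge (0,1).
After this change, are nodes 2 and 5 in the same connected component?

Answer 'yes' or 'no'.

Initial components: {0,1,2,3,4,5}
Removing edge (0,1): it was a bridge — component count 1 -> 2.
New components: {0} {1,2,3,4,5}
Are 2 and 5 in the same component? yes

Answer: yes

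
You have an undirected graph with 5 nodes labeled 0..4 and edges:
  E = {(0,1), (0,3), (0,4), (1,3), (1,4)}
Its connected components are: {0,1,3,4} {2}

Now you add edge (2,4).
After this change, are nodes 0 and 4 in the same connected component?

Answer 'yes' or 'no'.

Initial components: {0,1,3,4} {2}
Adding edge (2,4): merges {2} and {0,1,3,4}.
New components: {0,1,2,3,4}
Are 0 and 4 in the same component? yes

Answer: yes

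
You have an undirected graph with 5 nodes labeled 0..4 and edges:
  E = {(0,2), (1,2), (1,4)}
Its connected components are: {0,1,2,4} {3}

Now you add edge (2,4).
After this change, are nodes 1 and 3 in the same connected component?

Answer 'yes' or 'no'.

Initial components: {0,1,2,4} {3}
Adding edge (2,4): both already in same component {0,1,2,4}. No change.
New components: {0,1,2,4} {3}
Are 1 and 3 in the same component? no

Answer: no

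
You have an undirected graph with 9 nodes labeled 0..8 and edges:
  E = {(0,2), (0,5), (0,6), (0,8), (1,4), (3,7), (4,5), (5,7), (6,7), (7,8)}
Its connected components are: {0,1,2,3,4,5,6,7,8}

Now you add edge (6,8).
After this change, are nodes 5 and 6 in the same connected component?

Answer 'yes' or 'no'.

Initial components: {0,1,2,3,4,5,6,7,8}
Adding edge (6,8): both already in same component {0,1,2,3,4,5,6,7,8}. No change.
New components: {0,1,2,3,4,5,6,7,8}
Are 5 and 6 in the same component? yes

Answer: yes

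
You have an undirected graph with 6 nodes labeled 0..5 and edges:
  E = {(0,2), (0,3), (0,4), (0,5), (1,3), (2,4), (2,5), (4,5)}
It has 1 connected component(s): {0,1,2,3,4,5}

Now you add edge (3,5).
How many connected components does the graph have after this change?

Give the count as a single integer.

Initial component count: 1
Add (3,5): endpoints already in same component. Count unchanged: 1.
New component count: 1

Answer: 1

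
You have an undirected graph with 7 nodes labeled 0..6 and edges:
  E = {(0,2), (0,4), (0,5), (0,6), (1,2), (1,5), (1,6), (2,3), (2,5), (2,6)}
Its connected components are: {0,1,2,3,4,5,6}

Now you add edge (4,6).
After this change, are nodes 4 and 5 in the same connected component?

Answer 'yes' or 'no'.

Initial components: {0,1,2,3,4,5,6}
Adding edge (4,6): both already in same component {0,1,2,3,4,5,6}. No change.
New components: {0,1,2,3,4,5,6}
Are 4 and 5 in the same component? yes

Answer: yes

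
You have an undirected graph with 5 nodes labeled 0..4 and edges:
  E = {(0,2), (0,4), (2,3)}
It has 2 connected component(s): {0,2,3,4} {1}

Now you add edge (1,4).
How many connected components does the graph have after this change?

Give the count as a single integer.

Answer: 1

Derivation:
Initial component count: 2
Add (1,4): merges two components. Count decreases: 2 -> 1.
New component count: 1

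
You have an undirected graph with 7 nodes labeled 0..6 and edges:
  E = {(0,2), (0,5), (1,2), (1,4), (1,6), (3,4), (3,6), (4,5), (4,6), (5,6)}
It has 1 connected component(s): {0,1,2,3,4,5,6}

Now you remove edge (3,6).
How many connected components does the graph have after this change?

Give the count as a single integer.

Answer: 1

Derivation:
Initial component count: 1
Remove (3,6): not a bridge. Count unchanged: 1.
  After removal, components: {0,1,2,3,4,5,6}
New component count: 1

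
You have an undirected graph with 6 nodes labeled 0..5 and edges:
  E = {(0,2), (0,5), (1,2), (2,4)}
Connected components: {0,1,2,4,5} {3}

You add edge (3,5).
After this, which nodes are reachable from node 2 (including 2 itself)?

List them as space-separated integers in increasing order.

Before: nodes reachable from 2: {0,1,2,4,5}
Adding (3,5): merges 2's component with another. Reachability grows.
After: nodes reachable from 2: {0,1,2,3,4,5}

Answer: 0 1 2 3 4 5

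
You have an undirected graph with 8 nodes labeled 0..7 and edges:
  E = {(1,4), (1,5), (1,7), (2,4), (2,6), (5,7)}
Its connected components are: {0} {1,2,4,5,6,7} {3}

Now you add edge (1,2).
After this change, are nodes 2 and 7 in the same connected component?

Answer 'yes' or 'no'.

Initial components: {0} {1,2,4,5,6,7} {3}
Adding edge (1,2): both already in same component {1,2,4,5,6,7}. No change.
New components: {0} {1,2,4,5,6,7} {3}
Are 2 and 7 in the same component? yes

Answer: yes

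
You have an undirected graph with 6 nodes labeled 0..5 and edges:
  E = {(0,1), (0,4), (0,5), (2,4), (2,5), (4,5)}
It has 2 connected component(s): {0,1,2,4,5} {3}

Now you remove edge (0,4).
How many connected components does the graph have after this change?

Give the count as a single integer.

Initial component count: 2
Remove (0,4): not a bridge. Count unchanged: 2.
  After removal, components: {0,1,2,4,5} {3}
New component count: 2

Answer: 2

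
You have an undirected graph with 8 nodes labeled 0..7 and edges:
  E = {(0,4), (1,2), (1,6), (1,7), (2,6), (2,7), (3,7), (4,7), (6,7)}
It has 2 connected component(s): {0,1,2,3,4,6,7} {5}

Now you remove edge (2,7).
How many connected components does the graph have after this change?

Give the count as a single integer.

Initial component count: 2
Remove (2,7): not a bridge. Count unchanged: 2.
  After removal, components: {0,1,2,3,4,6,7} {5}
New component count: 2

Answer: 2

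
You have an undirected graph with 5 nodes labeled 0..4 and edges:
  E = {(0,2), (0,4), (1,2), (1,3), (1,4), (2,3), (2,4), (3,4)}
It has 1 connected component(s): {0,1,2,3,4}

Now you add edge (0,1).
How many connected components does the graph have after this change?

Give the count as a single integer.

Answer: 1

Derivation:
Initial component count: 1
Add (0,1): endpoints already in same component. Count unchanged: 1.
New component count: 1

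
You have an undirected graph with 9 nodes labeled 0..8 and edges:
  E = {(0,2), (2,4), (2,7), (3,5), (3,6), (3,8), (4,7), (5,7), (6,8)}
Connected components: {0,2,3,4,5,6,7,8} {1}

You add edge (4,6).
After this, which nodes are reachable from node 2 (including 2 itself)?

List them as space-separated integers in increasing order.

Before: nodes reachable from 2: {0,2,3,4,5,6,7,8}
Adding (4,6): both endpoints already in same component. Reachability from 2 unchanged.
After: nodes reachable from 2: {0,2,3,4,5,6,7,8}

Answer: 0 2 3 4 5 6 7 8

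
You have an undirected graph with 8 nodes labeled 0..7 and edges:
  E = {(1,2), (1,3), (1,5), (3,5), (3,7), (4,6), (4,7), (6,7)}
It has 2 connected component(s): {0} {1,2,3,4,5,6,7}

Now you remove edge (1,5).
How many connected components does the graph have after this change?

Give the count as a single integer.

Answer: 2

Derivation:
Initial component count: 2
Remove (1,5): not a bridge. Count unchanged: 2.
  After removal, components: {0} {1,2,3,4,5,6,7}
New component count: 2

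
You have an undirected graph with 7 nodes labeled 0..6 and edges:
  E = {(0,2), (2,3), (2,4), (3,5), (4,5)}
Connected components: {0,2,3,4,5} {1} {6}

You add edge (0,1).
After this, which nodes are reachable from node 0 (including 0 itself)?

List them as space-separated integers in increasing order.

Answer: 0 1 2 3 4 5

Derivation:
Before: nodes reachable from 0: {0,2,3,4,5}
Adding (0,1): merges 0's component with another. Reachability grows.
After: nodes reachable from 0: {0,1,2,3,4,5}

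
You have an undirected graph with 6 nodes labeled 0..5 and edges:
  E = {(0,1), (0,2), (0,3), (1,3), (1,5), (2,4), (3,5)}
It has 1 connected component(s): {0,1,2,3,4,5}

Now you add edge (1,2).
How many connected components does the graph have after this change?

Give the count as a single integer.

Initial component count: 1
Add (1,2): endpoints already in same component. Count unchanged: 1.
New component count: 1

Answer: 1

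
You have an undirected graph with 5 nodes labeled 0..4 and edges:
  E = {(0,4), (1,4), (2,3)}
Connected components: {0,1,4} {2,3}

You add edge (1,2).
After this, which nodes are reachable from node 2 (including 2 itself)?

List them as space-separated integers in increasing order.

Answer: 0 1 2 3 4

Derivation:
Before: nodes reachable from 2: {2,3}
Adding (1,2): merges 2's component with another. Reachability grows.
After: nodes reachable from 2: {0,1,2,3,4}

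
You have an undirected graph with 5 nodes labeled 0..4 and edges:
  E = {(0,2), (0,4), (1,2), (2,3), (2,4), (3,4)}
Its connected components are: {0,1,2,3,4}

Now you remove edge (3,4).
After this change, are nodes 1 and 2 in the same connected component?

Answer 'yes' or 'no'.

Initial components: {0,1,2,3,4}
Removing edge (3,4): not a bridge — component count unchanged at 1.
New components: {0,1,2,3,4}
Are 1 and 2 in the same component? yes

Answer: yes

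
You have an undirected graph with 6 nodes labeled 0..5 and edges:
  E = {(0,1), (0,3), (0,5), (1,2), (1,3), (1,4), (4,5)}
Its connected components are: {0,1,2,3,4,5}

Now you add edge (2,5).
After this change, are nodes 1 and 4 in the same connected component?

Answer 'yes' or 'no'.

Initial components: {0,1,2,3,4,5}
Adding edge (2,5): both already in same component {0,1,2,3,4,5}. No change.
New components: {0,1,2,3,4,5}
Are 1 and 4 in the same component? yes

Answer: yes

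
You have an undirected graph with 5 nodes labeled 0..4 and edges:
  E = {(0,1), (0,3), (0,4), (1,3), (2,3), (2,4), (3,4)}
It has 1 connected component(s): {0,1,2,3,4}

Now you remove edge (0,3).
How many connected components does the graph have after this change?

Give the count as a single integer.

Answer: 1

Derivation:
Initial component count: 1
Remove (0,3): not a bridge. Count unchanged: 1.
  After removal, components: {0,1,2,3,4}
New component count: 1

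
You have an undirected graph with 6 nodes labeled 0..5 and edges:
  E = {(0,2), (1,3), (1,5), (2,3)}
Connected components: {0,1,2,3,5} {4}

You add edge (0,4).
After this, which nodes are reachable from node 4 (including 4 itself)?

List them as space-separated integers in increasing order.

Before: nodes reachable from 4: {4}
Adding (0,4): merges 4's component with another. Reachability grows.
After: nodes reachable from 4: {0,1,2,3,4,5}

Answer: 0 1 2 3 4 5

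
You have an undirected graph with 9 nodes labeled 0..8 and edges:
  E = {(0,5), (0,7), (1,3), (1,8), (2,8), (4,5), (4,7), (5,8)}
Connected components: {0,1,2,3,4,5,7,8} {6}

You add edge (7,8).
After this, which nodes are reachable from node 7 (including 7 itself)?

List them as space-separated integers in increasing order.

Answer: 0 1 2 3 4 5 7 8

Derivation:
Before: nodes reachable from 7: {0,1,2,3,4,5,7,8}
Adding (7,8): both endpoints already in same component. Reachability from 7 unchanged.
After: nodes reachable from 7: {0,1,2,3,4,5,7,8}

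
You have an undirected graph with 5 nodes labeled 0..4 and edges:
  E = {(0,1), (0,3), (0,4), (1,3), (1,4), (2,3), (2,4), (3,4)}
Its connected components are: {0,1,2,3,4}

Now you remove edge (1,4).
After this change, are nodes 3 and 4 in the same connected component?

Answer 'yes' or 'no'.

Initial components: {0,1,2,3,4}
Removing edge (1,4): not a bridge — component count unchanged at 1.
New components: {0,1,2,3,4}
Are 3 and 4 in the same component? yes

Answer: yes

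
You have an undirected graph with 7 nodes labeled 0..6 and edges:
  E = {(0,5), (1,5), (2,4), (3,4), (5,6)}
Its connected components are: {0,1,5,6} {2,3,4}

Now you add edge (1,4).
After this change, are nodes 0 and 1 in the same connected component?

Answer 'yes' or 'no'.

Answer: yes

Derivation:
Initial components: {0,1,5,6} {2,3,4}
Adding edge (1,4): merges {0,1,5,6} and {2,3,4}.
New components: {0,1,2,3,4,5,6}
Are 0 and 1 in the same component? yes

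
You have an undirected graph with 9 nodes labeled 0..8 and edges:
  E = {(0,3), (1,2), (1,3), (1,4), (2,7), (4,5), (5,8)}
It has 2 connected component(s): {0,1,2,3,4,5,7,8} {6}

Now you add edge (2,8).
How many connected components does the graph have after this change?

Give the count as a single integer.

Initial component count: 2
Add (2,8): endpoints already in same component. Count unchanged: 2.
New component count: 2

Answer: 2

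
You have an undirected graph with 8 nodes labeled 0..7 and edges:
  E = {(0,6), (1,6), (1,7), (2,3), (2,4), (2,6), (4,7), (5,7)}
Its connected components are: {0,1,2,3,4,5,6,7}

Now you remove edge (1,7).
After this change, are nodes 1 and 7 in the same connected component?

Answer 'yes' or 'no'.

Initial components: {0,1,2,3,4,5,6,7}
Removing edge (1,7): not a bridge — component count unchanged at 1.
New components: {0,1,2,3,4,5,6,7}
Are 1 and 7 in the same component? yes

Answer: yes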